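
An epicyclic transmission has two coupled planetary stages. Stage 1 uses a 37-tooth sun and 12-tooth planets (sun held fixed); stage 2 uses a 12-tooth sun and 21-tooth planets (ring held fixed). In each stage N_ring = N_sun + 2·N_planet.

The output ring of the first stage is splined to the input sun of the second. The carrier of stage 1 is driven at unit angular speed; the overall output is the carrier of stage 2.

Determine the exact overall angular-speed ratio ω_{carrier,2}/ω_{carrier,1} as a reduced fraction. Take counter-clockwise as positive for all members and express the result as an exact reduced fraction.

Stage 1: N_ring = 37 + 2·12 = 61
Stage 1: 37(ω_s−ω_c) = −61(ω_r−ω_c),  ω_s=0, ω_c=1
Stage 1: ω_r = 1 − (37/61)(0−1) = 98/61
  ⇒ ω_r¹/ω_c¹ = 98/61
Stage 2: N_ring = 12 + 2·21 = 54
Stage 2: 12(ω_s−ω_c) = −54(ω_r−ω_c),  ω_r=0, ω_s=1
Stage 2: 12(1−ω_c) = −54(0−ω_c)  ⇒  66ω_c = 12  ⇒  ω_c = 2/11
  ⇒ ω_c²/ω_s² = 2/11
Coupling ω_s² = ω_r¹ ⇒ overall = 98/61 × 2/11 = 196/671

196/671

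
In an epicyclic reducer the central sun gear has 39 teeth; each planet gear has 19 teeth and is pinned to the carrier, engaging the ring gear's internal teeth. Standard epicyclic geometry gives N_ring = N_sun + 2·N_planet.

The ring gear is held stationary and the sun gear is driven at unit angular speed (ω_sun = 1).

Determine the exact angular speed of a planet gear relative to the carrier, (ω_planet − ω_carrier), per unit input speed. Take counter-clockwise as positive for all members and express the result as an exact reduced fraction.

N_ring = 39 + 2·19 = 77
39(ω_s−ω_c) = −77(ω_r−ω_c),  ω_r=0, ω_s=1
39(1−ω_c) = −77(0−ω_c)  ⇒  116ω_c = 39  ⇒  ω_c = 39/116
sun–planet: 39·(1−39/116) = −19·(ω_p−ω_c)  ⇒  ω_p−ω_c = −(39/19)·(77/116) = -3003/2204

-3003/2204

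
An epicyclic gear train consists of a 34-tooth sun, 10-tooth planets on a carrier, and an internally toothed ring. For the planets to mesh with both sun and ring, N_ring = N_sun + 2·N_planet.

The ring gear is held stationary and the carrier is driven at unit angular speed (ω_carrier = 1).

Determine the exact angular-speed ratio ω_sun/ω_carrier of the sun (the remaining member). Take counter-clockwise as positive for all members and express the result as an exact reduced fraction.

44/17

N_ring = 34 + 2·10 = 54
34(ω_s−ω_c) = −54(ω_r−ω_c),  ω_r=0, ω_c=1
ω_s = 1 − (54/34)(0−1) = 44/17
ω_s/ω_c = 44/17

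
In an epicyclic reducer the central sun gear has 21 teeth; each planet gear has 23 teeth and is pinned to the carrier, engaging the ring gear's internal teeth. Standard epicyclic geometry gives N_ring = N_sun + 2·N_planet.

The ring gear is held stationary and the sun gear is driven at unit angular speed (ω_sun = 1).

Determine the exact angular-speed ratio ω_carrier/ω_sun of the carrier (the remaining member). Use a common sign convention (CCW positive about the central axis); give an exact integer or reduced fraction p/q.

N_ring = 21 + 2·23 = 67
21(ω_s−ω_c) = −67(ω_r−ω_c),  ω_r=0, ω_s=1
21(1−ω_c) = −67(0−ω_c)  ⇒  88ω_c = 21  ⇒  ω_c = 21/88
ω_c/ω_s = 21/88

21/88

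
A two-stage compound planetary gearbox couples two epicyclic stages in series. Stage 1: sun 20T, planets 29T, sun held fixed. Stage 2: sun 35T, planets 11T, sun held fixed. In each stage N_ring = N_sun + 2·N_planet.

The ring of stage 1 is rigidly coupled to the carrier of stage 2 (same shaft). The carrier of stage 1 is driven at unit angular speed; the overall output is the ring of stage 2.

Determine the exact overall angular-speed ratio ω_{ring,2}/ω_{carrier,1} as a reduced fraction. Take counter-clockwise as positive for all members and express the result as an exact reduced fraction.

Stage 1: N_ring = 20 + 2·29 = 78
Stage 1: 20(ω_s−ω_c) = −78(ω_r−ω_c),  ω_s=0, ω_c=1
Stage 1: ω_r = 1 − (20/78)(0−1) = 49/39
  ⇒ ω_r¹/ω_c¹ = 49/39
Stage 2: N_ring = 35 + 2·11 = 57
Stage 2: 35(ω_s−ω_c) = −57(ω_r−ω_c),  ω_s=0, ω_c=1
Stage 2: ω_r = 1 − (35/57)(0−1) = 92/57
  ⇒ ω_r²/ω_c² = 92/57
Coupling ω_c² = ω_r¹ ⇒ overall = 49/39 × 92/57 = 4508/2223

4508/2223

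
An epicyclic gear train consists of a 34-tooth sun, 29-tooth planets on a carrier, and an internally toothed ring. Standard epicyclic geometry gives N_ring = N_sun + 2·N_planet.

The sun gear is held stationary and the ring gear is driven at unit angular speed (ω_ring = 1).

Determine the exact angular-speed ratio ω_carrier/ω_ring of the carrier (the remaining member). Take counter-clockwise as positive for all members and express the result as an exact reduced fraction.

46/63

N_ring = 34 + 2·29 = 92
34(ω_s−ω_c) = −92(ω_r−ω_c),  ω_s=0, ω_r=1
34(0−ω_c) = −92(1−ω_c)  ⇒  126ω_c = 92  ⇒  ω_c = 46/63
ω_c/ω_r = 46/63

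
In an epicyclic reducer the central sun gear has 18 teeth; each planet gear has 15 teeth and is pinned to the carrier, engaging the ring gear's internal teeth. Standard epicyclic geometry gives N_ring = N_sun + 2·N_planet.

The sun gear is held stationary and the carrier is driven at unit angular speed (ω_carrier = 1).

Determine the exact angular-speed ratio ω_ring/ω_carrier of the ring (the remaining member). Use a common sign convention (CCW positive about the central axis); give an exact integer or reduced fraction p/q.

11/8

N_ring = 18 + 2·15 = 48
18(ω_s−ω_c) = −48(ω_r−ω_c),  ω_s=0, ω_c=1
ω_r = 1 − (18/48)(0−1) = 11/8
ω_r/ω_c = 11/8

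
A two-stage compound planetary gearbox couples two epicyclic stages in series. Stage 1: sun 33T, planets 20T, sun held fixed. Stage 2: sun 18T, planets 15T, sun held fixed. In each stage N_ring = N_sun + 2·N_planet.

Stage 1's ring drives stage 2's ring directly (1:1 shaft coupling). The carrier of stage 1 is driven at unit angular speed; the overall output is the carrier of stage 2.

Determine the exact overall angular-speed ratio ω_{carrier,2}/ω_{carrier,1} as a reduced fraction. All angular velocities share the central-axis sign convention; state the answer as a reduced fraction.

Stage 1: N_ring = 33 + 2·20 = 73
Stage 1: 33(ω_s−ω_c) = −73(ω_r−ω_c),  ω_s=0, ω_c=1
Stage 1: ω_r = 1 − (33/73)(0−1) = 106/73
  ⇒ ω_r¹/ω_c¹ = 106/73
Stage 2: N_ring = 18 + 2·15 = 48
Stage 2: 18(ω_s−ω_c) = −48(ω_r−ω_c),  ω_s=0, ω_r=1
Stage 2: 18(0−ω_c) = −48(1−ω_c)  ⇒  66ω_c = 48  ⇒  ω_c = 8/11
  ⇒ ω_c²/ω_r² = 8/11
Coupling ω_r² = ω_r¹ ⇒ overall = 106/73 × 8/11 = 848/803

848/803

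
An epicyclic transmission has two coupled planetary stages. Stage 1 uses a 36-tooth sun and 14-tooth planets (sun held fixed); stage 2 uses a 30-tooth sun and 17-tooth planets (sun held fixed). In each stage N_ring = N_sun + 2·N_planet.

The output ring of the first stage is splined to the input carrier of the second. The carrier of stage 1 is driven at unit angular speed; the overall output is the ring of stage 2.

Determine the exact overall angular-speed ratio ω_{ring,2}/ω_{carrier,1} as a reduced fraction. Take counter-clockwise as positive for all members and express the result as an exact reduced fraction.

Stage 1: N_ring = 36 + 2·14 = 64
Stage 1: 36(ω_s−ω_c) = −64(ω_r−ω_c),  ω_s=0, ω_c=1
Stage 1: ω_r = 1 − (36/64)(0−1) = 25/16
  ⇒ ω_r¹/ω_c¹ = 25/16
Stage 2: N_ring = 30 + 2·17 = 64
Stage 2: 30(ω_s−ω_c) = −64(ω_r−ω_c),  ω_s=0, ω_c=1
Stage 2: ω_r = 1 − (30/64)(0−1) = 47/32
  ⇒ ω_r²/ω_c² = 47/32
Coupling ω_c² = ω_r¹ ⇒ overall = 25/16 × 47/32 = 1175/512

1175/512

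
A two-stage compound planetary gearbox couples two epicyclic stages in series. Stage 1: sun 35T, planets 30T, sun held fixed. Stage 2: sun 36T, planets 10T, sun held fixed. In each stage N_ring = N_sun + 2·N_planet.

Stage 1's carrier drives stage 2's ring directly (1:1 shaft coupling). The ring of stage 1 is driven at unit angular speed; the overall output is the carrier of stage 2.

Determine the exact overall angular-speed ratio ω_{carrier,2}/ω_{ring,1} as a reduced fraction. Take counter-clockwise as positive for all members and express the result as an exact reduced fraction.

Stage 1: N_ring = 35 + 2·30 = 95
Stage 1: 35(ω_s−ω_c) = −95(ω_r−ω_c),  ω_s=0, ω_r=1
Stage 1: 35(0−ω_c) = −95(1−ω_c)  ⇒  130ω_c = 95  ⇒  ω_c = 19/26
  ⇒ ω_c¹/ω_r¹ = 19/26
Stage 2: N_ring = 36 + 2·10 = 56
Stage 2: 36(ω_s−ω_c) = −56(ω_r−ω_c),  ω_s=0, ω_r=1
Stage 2: 36(0−ω_c) = −56(1−ω_c)  ⇒  92ω_c = 56  ⇒  ω_c = 14/23
  ⇒ ω_c²/ω_r² = 14/23
Coupling ω_r² = ω_c¹ ⇒ overall = 19/26 × 14/23 = 133/299

133/299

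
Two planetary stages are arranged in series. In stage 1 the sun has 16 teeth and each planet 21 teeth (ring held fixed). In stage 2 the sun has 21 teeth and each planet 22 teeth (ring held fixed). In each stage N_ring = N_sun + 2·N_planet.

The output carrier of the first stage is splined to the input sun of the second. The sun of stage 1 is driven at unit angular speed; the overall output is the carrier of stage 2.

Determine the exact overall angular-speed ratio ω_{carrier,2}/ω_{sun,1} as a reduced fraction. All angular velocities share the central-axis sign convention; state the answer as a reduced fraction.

Stage 1: N_ring = 16 + 2·21 = 58
Stage 1: 16(ω_s−ω_c) = −58(ω_r−ω_c),  ω_r=0, ω_s=1
Stage 1: 16(1−ω_c) = −58(0−ω_c)  ⇒  74ω_c = 16  ⇒  ω_c = 8/37
  ⇒ ω_c¹/ω_s¹ = 8/37
Stage 2: N_ring = 21 + 2·22 = 65
Stage 2: 21(ω_s−ω_c) = −65(ω_r−ω_c),  ω_r=0, ω_s=1
Stage 2: 21(1−ω_c) = −65(0−ω_c)  ⇒  86ω_c = 21  ⇒  ω_c = 21/86
  ⇒ ω_c²/ω_s² = 21/86
Coupling ω_s² = ω_c¹ ⇒ overall = 8/37 × 21/86 = 84/1591

84/1591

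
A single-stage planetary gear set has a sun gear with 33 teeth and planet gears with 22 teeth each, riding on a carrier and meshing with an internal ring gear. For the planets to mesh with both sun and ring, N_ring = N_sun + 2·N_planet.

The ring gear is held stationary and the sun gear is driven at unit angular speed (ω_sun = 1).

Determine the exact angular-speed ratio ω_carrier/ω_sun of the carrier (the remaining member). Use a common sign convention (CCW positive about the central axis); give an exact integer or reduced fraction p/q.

3/10

N_ring = 33 + 2·22 = 77
33(ω_s−ω_c) = −77(ω_r−ω_c),  ω_r=0, ω_s=1
33(1−ω_c) = −77(0−ω_c)  ⇒  110ω_c = 33  ⇒  ω_c = 3/10
ω_c/ω_s = 3/10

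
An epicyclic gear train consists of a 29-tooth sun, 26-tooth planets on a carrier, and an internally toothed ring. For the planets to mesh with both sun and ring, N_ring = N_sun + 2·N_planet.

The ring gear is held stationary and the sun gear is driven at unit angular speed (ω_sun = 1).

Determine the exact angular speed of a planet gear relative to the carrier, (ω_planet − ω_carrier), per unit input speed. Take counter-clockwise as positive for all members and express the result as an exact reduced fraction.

-2349/2860

N_ring = 29 + 2·26 = 81
29(ω_s−ω_c) = −81(ω_r−ω_c),  ω_r=0, ω_s=1
29(1−ω_c) = −81(0−ω_c)  ⇒  110ω_c = 29  ⇒  ω_c = 29/110
sun–planet: 29·(1−29/110) = −26·(ω_p−ω_c)  ⇒  ω_p−ω_c = −(29/26)·(81/110) = -2349/2860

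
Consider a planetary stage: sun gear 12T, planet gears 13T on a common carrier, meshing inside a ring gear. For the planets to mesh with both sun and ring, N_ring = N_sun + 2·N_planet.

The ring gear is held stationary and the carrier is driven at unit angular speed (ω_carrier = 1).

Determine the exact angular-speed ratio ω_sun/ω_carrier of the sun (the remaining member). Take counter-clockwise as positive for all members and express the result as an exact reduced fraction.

25/6

N_ring = 12 + 2·13 = 38
12(ω_s−ω_c) = −38(ω_r−ω_c),  ω_r=0, ω_c=1
ω_s = 1 − (38/12)(0−1) = 25/6
ω_s/ω_c = 25/6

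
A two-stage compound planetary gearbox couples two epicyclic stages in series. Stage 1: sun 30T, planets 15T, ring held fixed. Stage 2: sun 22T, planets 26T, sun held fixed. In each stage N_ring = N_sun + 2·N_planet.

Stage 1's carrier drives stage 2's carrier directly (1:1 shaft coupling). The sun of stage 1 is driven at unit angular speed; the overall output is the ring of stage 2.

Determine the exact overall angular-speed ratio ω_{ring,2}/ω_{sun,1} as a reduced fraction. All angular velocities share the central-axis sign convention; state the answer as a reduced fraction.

16/37

Stage 1: N_ring = 30 + 2·15 = 60
Stage 1: 30(ω_s−ω_c) = −60(ω_r−ω_c),  ω_r=0, ω_s=1
Stage 1: 30(1−ω_c) = −60(0−ω_c)  ⇒  90ω_c = 30  ⇒  ω_c = 1/3
  ⇒ ω_c¹/ω_s¹ = 1/3
Stage 2: N_ring = 22 + 2·26 = 74
Stage 2: 22(ω_s−ω_c) = −74(ω_r−ω_c),  ω_s=0, ω_c=1
Stage 2: ω_r = 1 − (22/74)(0−1) = 48/37
  ⇒ ω_r²/ω_c² = 48/37
Coupling ω_c² = ω_c¹ ⇒ overall = 1/3 × 48/37 = 16/37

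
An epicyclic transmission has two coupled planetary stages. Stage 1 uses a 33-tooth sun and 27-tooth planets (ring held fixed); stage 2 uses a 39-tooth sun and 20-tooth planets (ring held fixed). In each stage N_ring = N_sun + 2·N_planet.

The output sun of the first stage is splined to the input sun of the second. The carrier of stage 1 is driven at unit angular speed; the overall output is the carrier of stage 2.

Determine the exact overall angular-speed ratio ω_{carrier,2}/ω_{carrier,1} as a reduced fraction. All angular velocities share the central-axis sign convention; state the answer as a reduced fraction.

Stage 1: N_ring = 33 + 2·27 = 87
Stage 1: 33(ω_s−ω_c) = −87(ω_r−ω_c),  ω_r=0, ω_c=1
Stage 1: ω_s = 1 − (87/33)(0−1) = 40/11
  ⇒ ω_s¹/ω_c¹ = 40/11
Stage 2: N_ring = 39 + 2·20 = 79
Stage 2: 39(ω_s−ω_c) = −79(ω_r−ω_c),  ω_r=0, ω_s=1
Stage 2: 39(1−ω_c) = −79(0−ω_c)  ⇒  118ω_c = 39  ⇒  ω_c = 39/118
  ⇒ ω_c²/ω_s² = 39/118
Coupling ω_s² = ω_s¹ ⇒ overall = 40/11 × 39/118 = 780/649

780/649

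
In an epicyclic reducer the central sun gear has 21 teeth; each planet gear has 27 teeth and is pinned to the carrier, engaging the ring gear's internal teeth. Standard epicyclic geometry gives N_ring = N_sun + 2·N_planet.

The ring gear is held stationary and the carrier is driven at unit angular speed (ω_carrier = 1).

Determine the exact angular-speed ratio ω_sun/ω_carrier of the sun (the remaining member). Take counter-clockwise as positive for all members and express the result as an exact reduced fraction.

N_ring = 21 + 2·27 = 75
21(ω_s−ω_c) = −75(ω_r−ω_c),  ω_r=0, ω_c=1
ω_s = 1 − (75/21)(0−1) = 32/7
ω_s/ω_c = 32/7

32/7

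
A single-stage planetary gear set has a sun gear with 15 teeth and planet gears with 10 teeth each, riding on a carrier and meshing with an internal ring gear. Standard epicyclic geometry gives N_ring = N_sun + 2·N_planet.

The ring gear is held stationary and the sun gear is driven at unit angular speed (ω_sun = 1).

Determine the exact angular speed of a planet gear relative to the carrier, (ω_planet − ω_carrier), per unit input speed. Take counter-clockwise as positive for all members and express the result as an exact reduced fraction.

-21/20

N_ring = 15 + 2·10 = 35
15(ω_s−ω_c) = −35(ω_r−ω_c),  ω_r=0, ω_s=1
15(1−ω_c) = −35(0−ω_c)  ⇒  50ω_c = 15  ⇒  ω_c = 3/10
sun–planet: 15·(1−3/10) = −10·(ω_p−ω_c)  ⇒  ω_p−ω_c = −(15/10)·(7/10) = -21/20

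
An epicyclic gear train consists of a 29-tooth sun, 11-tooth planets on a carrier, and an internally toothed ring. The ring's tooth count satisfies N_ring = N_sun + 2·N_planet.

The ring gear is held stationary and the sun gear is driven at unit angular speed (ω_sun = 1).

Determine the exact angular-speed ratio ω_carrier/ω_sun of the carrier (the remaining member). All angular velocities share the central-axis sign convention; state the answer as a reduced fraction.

N_ring = 29 + 2·11 = 51
29(ω_s−ω_c) = −51(ω_r−ω_c),  ω_r=0, ω_s=1
29(1−ω_c) = −51(0−ω_c)  ⇒  80ω_c = 29  ⇒  ω_c = 29/80
ω_c/ω_s = 29/80

29/80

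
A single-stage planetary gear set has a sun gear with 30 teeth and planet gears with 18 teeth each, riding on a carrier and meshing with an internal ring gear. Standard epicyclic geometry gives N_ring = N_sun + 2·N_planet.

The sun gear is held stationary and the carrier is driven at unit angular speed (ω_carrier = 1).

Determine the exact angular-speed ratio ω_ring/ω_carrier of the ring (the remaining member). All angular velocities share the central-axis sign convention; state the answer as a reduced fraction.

N_ring = 30 + 2·18 = 66
30(ω_s−ω_c) = −66(ω_r−ω_c),  ω_s=0, ω_c=1
ω_r = 1 − (30/66)(0−1) = 16/11
ω_r/ω_c = 16/11

16/11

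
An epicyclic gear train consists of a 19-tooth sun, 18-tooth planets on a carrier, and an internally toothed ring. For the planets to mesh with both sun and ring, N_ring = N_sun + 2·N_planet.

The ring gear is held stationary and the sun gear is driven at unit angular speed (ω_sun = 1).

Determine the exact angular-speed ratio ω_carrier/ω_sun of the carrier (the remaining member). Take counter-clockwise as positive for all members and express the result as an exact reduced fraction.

N_ring = 19 + 2·18 = 55
19(ω_s−ω_c) = −55(ω_r−ω_c),  ω_r=0, ω_s=1
19(1−ω_c) = −55(0−ω_c)  ⇒  74ω_c = 19  ⇒  ω_c = 19/74
ω_c/ω_s = 19/74

19/74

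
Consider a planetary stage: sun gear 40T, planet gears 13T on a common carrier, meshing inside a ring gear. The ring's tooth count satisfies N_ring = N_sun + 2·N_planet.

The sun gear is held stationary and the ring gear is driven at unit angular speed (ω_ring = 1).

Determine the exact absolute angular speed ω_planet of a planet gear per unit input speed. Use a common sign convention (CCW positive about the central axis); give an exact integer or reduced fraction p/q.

33/13

N_ring = 40 + 2·13 = 66
40(ω_s−ω_c) = −66(ω_r−ω_c),  ω_s=0, ω_r=1
40(0−ω_c) = −66(1−ω_c)  ⇒  106ω_c = 66  ⇒  ω_c = 33/53
sun–planet: 40·(0−33/53) = −13·(ω_p−ω_c)  ⇒  ω_p−ω_c = −(40/13)·(-33/53) = 1320/689
ω_p = 33/53 + 1320/689 = 33/13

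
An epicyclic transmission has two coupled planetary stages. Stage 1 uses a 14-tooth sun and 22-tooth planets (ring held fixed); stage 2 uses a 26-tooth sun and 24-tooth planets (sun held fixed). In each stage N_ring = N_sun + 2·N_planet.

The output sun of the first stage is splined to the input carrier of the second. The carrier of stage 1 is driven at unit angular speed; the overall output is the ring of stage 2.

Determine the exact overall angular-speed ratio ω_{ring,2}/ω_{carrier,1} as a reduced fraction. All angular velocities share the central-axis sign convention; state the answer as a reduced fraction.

Stage 1: N_ring = 14 + 2·22 = 58
Stage 1: 14(ω_s−ω_c) = −58(ω_r−ω_c),  ω_r=0, ω_c=1
Stage 1: ω_s = 1 − (58/14)(0−1) = 36/7
  ⇒ ω_s¹/ω_c¹ = 36/7
Stage 2: N_ring = 26 + 2·24 = 74
Stage 2: 26(ω_s−ω_c) = −74(ω_r−ω_c),  ω_s=0, ω_c=1
Stage 2: ω_r = 1 − (26/74)(0−1) = 50/37
  ⇒ ω_r²/ω_c² = 50/37
Coupling ω_c² = ω_s¹ ⇒ overall = 36/7 × 50/37 = 1800/259

1800/259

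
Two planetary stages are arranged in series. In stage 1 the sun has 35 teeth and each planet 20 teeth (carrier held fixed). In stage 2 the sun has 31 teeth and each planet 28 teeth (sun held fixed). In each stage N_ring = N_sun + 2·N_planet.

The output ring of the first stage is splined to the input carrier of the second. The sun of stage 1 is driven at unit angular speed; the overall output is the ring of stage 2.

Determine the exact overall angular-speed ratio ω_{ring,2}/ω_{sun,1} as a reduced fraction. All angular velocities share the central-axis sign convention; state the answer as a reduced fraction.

-826/1305

Stage 1: N_ring = 35 + 2·20 = 75
Stage 1: 35(ω_s−ω_c) = −75(ω_r−ω_c),  ω_c=0, ω_s=1
Stage 1: ω_r = 0 − (35/75)(1−0) = -7/15
  ⇒ ω_r¹/ω_s¹ = -7/15
Stage 2: N_ring = 31 + 2·28 = 87
Stage 2: 31(ω_s−ω_c) = −87(ω_r−ω_c),  ω_s=0, ω_c=1
Stage 2: ω_r = 1 − (31/87)(0−1) = 118/87
  ⇒ ω_r²/ω_c² = 118/87
Coupling ω_c² = ω_r¹ ⇒ overall = -7/15 × 118/87 = -826/1305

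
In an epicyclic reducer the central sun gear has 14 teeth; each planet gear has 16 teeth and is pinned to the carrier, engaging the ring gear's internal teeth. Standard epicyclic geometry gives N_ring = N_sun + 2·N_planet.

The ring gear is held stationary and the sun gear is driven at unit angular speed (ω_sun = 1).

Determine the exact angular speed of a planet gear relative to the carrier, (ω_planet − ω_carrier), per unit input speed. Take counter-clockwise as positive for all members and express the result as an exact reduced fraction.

N_ring = 14 + 2·16 = 46
14(ω_s−ω_c) = −46(ω_r−ω_c),  ω_r=0, ω_s=1
14(1−ω_c) = −46(0−ω_c)  ⇒  60ω_c = 14  ⇒  ω_c = 7/30
sun–planet: 14·(1−7/30) = −16·(ω_p−ω_c)  ⇒  ω_p−ω_c = −(14/16)·(23/30) = -161/240

-161/240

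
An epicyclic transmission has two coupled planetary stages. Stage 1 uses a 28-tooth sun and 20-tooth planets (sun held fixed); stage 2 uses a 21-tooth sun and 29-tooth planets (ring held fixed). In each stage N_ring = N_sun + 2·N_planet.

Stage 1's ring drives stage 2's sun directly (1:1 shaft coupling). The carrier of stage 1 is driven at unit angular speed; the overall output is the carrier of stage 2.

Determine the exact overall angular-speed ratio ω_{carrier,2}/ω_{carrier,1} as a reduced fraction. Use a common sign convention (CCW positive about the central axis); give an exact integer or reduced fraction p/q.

Stage 1: N_ring = 28 + 2·20 = 68
Stage 1: 28(ω_s−ω_c) = −68(ω_r−ω_c),  ω_s=0, ω_c=1
Stage 1: ω_r = 1 − (28/68)(0−1) = 24/17
  ⇒ ω_r¹/ω_c¹ = 24/17
Stage 2: N_ring = 21 + 2·29 = 79
Stage 2: 21(ω_s−ω_c) = −79(ω_r−ω_c),  ω_r=0, ω_s=1
Stage 2: 21(1−ω_c) = −79(0−ω_c)  ⇒  100ω_c = 21  ⇒  ω_c = 21/100
  ⇒ ω_c²/ω_s² = 21/100
Coupling ω_s² = ω_r¹ ⇒ overall = 24/17 × 21/100 = 126/425

126/425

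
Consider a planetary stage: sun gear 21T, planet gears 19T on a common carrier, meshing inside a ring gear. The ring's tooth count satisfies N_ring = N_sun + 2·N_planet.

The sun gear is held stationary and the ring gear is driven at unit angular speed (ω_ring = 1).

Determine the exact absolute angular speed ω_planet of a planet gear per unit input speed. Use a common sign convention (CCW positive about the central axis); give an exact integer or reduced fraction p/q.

N_ring = 21 + 2·19 = 59
21(ω_s−ω_c) = −59(ω_r−ω_c),  ω_s=0, ω_r=1
21(0−ω_c) = −59(1−ω_c)  ⇒  80ω_c = 59  ⇒  ω_c = 59/80
sun–planet: 21·(0−59/80) = −19·(ω_p−ω_c)  ⇒  ω_p−ω_c = −(21/19)·(-59/80) = 1239/1520
ω_p = 59/80 + 1239/1520 = 59/38

59/38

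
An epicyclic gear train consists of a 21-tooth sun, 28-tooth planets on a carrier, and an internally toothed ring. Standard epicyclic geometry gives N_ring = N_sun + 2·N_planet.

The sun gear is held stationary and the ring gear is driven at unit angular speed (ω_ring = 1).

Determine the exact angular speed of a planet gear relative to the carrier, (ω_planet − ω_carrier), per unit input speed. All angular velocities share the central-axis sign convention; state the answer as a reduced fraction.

N_ring = 21 + 2·28 = 77
21(ω_s−ω_c) = −77(ω_r−ω_c),  ω_s=0, ω_r=1
21(0−ω_c) = −77(1−ω_c)  ⇒  98ω_c = 77  ⇒  ω_c = 11/14
sun–planet: 21·(0−11/14) = −28·(ω_p−ω_c)  ⇒  ω_p−ω_c = −(21/28)·(-11/14) = 33/56

33/56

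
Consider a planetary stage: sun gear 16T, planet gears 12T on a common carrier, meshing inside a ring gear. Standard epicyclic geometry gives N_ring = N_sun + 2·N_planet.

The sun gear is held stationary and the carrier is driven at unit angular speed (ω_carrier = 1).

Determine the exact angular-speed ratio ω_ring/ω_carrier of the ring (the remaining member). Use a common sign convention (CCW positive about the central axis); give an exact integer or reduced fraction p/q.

N_ring = 16 + 2·12 = 40
16(ω_s−ω_c) = −40(ω_r−ω_c),  ω_s=0, ω_c=1
ω_r = 1 − (16/40)(0−1) = 7/5
ω_r/ω_c = 7/5

7/5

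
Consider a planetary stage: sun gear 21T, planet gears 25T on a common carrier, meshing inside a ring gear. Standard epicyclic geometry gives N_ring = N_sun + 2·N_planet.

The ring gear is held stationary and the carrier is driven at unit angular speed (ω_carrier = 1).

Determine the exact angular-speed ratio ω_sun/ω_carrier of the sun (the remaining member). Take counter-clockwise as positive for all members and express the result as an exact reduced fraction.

92/21

N_ring = 21 + 2·25 = 71
21(ω_s−ω_c) = −71(ω_r−ω_c),  ω_r=0, ω_c=1
ω_s = 1 − (71/21)(0−1) = 92/21
ω_s/ω_c = 92/21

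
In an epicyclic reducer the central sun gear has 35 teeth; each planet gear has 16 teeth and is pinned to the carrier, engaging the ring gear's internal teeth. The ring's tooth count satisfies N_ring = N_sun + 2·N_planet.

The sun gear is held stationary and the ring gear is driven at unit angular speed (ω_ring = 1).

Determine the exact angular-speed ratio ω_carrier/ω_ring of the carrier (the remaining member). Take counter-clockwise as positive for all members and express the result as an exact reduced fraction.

67/102

N_ring = 35 + 2·16 = 67
35(ω_s−ω_c) = −67(ω_r−ω_c),  ω_s=0, ω_r=1
35(0−ω_c) = −67(1−ω_c)  ⇒  102ω_c = 67  ⇒  ω_c = 67/102
ω_c/ω_r = 67/102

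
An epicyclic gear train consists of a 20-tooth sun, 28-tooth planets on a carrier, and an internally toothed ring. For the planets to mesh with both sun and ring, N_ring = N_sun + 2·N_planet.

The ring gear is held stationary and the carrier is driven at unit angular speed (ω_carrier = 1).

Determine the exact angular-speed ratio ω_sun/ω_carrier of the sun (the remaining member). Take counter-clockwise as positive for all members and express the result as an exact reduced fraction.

24/5

N_ring = 20 + 2·28 = 76
20(ω_s−ω_c) = −76(ω_r−ω_c),  ω_r=0, ω_c=1
ω_s = 1 − (76/20)(0−1) = 24/5
ω_s/ω_c = 24/5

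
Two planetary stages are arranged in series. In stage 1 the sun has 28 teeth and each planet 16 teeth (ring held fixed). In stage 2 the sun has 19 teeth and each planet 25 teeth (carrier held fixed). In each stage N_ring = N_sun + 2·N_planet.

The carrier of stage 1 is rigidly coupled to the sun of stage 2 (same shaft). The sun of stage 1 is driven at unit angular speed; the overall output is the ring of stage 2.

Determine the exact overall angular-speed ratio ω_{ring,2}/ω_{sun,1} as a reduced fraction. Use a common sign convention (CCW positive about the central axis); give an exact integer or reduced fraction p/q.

Stage 1: N_ring = 28 + 2·16 = 60
Stage 1: 28(ω_s−ω_c) = −60(ω_r−ω_c),  ω_r=0, ω_s=1
Stage 1: 28(1−ω_c) = −60(0−ω_c)  ⇒  88ω_c = 28  ⇒  ω_c = 7/22
  ⇒ ω_c¹/ω_s¹ = 7/22
Stage 2: N_ring = 19 + 2·25 = 69
Stage 2: 19(ω_s−ω_c) = −69(ω_r−ω_c),  ω_c=0, ω_s=1
Stage 2: ω_r = 0 − (19/69)(1−0) = -19/69
  ⇒ ω_r²/ω_s² = -19/69
Coupling ω_s² = ω_c¹ ⇒ overall = 7/22 × -19/69 = -133/1518

-133/1518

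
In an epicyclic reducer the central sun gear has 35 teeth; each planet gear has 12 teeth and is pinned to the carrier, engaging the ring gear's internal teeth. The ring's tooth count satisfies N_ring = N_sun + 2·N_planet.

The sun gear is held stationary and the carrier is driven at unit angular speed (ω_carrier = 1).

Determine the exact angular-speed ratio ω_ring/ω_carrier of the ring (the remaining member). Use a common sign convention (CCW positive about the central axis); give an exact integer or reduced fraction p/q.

N_ring = 35 + 2·12 = 59
35(ω_s−ω_c) = −59(ω_r−ω_c),  ω_s=0, ω_c=1
ω_r = 1 − (35/59)(0−1) = 94/59
ω_r/ω_c = 94/59

94/59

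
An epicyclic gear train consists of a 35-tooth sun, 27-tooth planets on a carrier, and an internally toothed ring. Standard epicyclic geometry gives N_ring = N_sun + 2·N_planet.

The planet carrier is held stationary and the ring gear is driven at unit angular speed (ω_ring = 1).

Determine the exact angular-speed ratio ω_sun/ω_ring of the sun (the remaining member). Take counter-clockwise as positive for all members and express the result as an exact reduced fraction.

N_ring = 35 + 2·27 = 89
35(ω_s−ω_c) = −89(ω_r−ω_c),  ω_c=0, ω_r=1
ω_s = 0 − (89/35)(1−0) = -89/35
ω_s/ω_r = -89/35

-89/35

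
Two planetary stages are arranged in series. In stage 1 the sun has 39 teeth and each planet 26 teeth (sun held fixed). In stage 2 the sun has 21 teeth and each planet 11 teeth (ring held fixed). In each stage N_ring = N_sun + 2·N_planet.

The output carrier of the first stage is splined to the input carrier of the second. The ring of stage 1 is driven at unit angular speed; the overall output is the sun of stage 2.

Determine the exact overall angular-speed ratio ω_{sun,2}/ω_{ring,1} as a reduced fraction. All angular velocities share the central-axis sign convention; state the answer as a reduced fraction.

32/15

Stage 1: N_ring = 39 + 2·26 = 91
Stage 1: 39(ω_s−ω_c) = −91(ω_r−ω_c),  ω_s=0, ω_r=1
Stage 1: 39(0−ω_c) = −91(1−ω_c)  ⇒  130ω_c = 91  ⇒  ω_c = 7/10
  ⇒ ω_c¹/ω_r¹ = 7/10
Stage 2: N_ring = 21 + 2·11 = 43
Stage 2: 21(ω_s−ω_c) = −43(ω_r−ω_c),  ω_r=0, ω_c=1
Stage 2: ω_s = 1 − (43/21)(0−1) = 64/21
  ⇒ ω_s²/ω_c² = 64/21
Coupling ω_c² = ω_c¹ ⇒ overall = 7/10 × 64/21 = 32/15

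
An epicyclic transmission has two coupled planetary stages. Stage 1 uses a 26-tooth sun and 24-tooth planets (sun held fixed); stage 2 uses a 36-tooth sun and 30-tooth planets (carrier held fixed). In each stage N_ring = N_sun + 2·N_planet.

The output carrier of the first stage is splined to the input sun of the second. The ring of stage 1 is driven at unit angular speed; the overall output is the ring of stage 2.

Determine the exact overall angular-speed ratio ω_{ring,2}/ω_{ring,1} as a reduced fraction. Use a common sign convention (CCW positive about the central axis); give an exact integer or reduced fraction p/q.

Stage 1: N_ring = 26 + 2·24 = 74
Stage 1: 26(ω_s−ω_c) = −74(ω_r−ω_c),  ω_s=0, ω_r=1
Stage 1: 26(0−ω_c) = −74(1−ω_c)  ⇒  100ω_c = 74  ⇒  ω_c = 37/50
  ⇒ ω_c¹/ω_r¹ = 37/50
Stage 2: N_ring = 36 + 2·30 = 96
Stage 2: 36(ω_s−ω_c) = −96(ω_r−ω_c),  ω_c=0, ω_s=1
Stage 2: ω_r = 0 − (36/96)(1−0) = -3/8
  ⇒ ω_r²/ω_s² = -3/8
Coupling ω_s² = ω_c¹ ⇒ overall = 37/50 × -3/8 = -111/400

-111/400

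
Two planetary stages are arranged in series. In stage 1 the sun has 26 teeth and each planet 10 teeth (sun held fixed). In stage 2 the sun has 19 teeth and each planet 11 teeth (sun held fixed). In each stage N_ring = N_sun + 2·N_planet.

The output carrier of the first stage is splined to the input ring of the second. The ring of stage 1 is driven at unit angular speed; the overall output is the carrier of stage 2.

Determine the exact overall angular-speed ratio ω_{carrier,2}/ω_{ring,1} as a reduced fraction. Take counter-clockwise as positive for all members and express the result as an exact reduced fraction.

943/2160

Stage 1: N_ring = 26 + 2·10 = 46
Stage 1: 26(ω_s−ω_c) = −46(ω_r−ω_c),  ω_s=0, ω_r=1
Stage 1: 26(0−ω_c) = −46(1−ω_c)  ⇒  72ω_c = 46  ⇒  ω_c = 23/36
  ⇒ ω_c¹/ω_r¹ = 23/36
Stage 2: N_ring = 19 + 2·11 = 41
Stage 2: 19(ω_s−ω_c) = −41(ω_r−ω_c),  ω_s=0, ω_r=1
Stage 2: 19(0−ω_c) = −41(1−ω_c)  ⇒  60ω_c = 41  ⇒  ω_c = 41/60
  ⇒ ω_c²/ω_r² = 41/60
Coupling ω_r² = ω_c¹ ⇒ overall = 23/36 × 41/60 = 943/2160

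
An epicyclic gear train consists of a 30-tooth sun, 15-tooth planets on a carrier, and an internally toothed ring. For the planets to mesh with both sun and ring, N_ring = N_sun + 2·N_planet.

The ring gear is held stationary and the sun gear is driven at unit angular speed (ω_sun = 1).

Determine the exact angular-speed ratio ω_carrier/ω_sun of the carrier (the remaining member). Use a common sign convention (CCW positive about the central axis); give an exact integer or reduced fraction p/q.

1/3

N_ring = 30 + 2·15 = 60
30(ω_s−ω_c) = −60(ω_r−ω_c),  ω_r=0, ω_s=1
30(1−ω_c) = −60(0−ω_c)  ⇒  90ω_c = 30  ⇒  ω_c = 1/3
ω_c/ω_s = 1/3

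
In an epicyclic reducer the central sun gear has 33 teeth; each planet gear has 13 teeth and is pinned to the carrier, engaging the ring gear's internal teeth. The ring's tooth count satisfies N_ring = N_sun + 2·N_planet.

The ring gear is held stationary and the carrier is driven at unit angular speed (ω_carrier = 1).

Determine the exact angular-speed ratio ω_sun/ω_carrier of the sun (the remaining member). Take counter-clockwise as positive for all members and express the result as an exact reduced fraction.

N_ring = 33 + 2·13 = 59
33(ω_s−ω_c) = −59(ω_r−ω_c),  ω_r=0, ω_c=1
ω_s = 1 − (59/33)(0−1) = 92/33
ω_s/ω_c = 92/33

92/33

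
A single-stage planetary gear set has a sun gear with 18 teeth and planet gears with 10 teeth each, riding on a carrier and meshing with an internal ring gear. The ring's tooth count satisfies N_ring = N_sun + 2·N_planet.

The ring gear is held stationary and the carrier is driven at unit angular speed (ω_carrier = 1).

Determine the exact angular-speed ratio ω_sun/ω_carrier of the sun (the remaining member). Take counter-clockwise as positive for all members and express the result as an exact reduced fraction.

28/9

N_ring = 18 + 2·10 = 38
18(ω_s−ω_c) = −38(ω_r−ω_c),  ω_r=0, ω_c=1
ω_s = 1 − (38/18)(0−1) = 28/9
ω_s/ω_c = 28/9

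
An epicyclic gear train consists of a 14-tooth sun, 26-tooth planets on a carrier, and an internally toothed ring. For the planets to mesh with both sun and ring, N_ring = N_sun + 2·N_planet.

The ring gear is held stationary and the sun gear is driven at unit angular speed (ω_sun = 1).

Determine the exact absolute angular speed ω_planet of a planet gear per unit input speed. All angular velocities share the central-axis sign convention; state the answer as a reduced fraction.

N_ring = 14 + 2·26 = 66
14(ω_s−ω_c) = −66(ω_r−ω_c),  ω_r=0, ω_s=1
14(1−ω_c) = −66(0−ω_c)  ⇒  80ω_c = 14  ⇒  ω_c = 7/40
sun–planet: 14·(1−7/40) = −26·(ω_p−ω_c)  ⇒  ω_p−ω_c = −(14/26)·(33/40) = -231/520
ω_p = 7/40 − 231/520 = -7/26

-7/26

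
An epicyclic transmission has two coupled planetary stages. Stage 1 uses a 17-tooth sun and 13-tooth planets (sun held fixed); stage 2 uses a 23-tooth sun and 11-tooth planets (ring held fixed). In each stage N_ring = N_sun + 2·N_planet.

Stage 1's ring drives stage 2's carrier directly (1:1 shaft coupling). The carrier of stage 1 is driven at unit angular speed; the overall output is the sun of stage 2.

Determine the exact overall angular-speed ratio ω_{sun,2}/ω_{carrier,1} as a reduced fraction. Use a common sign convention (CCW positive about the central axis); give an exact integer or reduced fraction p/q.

4080/989

Stage 1: N_ring = 17 + 2·13 = 43
Stage 1: 17(ω_s−ω_c) = −43(ω_r−ω_c),  ω_s=0, ω_c=1
Stage 1: ω_r = 1 − (17/43)(0−1) = 60/43
  ⇒ ω_r¹/ω_c¹ = 60/43
Stage 2: N_ring = 23 + 2·11 = 45
Stage 2: 23(ω_s−ω_c) = −45(ω_r−ω_c),  ω_r=0, ω_c=1
Stage 2: ω_s = 1 − (45/23)(0−1) = 68/23
  ⇒ ω_s²/ω_c² = 68/23
Coupling ω_c² = ω_r¹ ⇒ overall = 60/43 × 68/23 = 4080/989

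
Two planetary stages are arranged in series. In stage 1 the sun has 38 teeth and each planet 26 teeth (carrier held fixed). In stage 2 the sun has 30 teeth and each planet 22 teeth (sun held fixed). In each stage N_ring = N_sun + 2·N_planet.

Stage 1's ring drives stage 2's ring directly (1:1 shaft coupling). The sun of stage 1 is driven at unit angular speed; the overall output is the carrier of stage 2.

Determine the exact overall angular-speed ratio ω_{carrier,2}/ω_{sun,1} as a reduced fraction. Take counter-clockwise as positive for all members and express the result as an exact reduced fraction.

-703/2340

Stage 1: N_ring = 38 + 2·26 = 90
Stage 1: 38(ω_s−ω_c) = −90(ω_r−ω_c),  ω_c=0, ω_s=1
Stage 1: ω_r = 0 − (38/90)(1−0) = -19/45
  ⇒ ω_r¹/ω_s¹ = -19/45
Stage 2: N_ring = 30 + 2·22 = 74
Stage 2: 30(ω_s−ω_c) = −74(ω_r−ω_c),  ω_s=0, ω_r=1
Stage 2: 30(0−ω_c) = −74(1−ω_c)  ⇒  104ω_c = 74  ⇒  ω_c = 37/52
  ⇒ ω_c²/ω_r² = 37/52
Coupling ω_r² = ω_r¹ ⇒ overall = -19/45 × 37/52 = -703/2340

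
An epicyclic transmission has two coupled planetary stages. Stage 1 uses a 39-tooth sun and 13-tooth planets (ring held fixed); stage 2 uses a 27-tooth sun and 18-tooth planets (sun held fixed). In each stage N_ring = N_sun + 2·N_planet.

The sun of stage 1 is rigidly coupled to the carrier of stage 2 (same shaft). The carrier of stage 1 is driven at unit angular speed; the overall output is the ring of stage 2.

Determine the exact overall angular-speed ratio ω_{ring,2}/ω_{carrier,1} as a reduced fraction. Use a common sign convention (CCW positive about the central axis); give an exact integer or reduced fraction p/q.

80/21

Stage 1: N_ring = 39 + 2·13 = 65
Stage 1: 39(ω_s−ω_c) = −65(ω_r−ω_c),  ω_r=0, ω_c=1
Stage 1: ω_s = 1 − (65/39)(0−1) = 8/3
  ⇒ ω_s¹/ω_c¹ = 8/3
Stage 2: N_ring = 27 + 2·18 = 63
Stage 2: 27(ω_s−ω_c) = −63(ω_r−ω_c),  ω_s=0, ω_c=1
Stage 2: ω_r = 1 − (27/63)(0−1) = 10/7
  ⇒ ω_r²/ω_c² = 10/7
Coupling ω_c² = ω_s¹ ⇒ overall = 8/3 × 10/7 = 80/21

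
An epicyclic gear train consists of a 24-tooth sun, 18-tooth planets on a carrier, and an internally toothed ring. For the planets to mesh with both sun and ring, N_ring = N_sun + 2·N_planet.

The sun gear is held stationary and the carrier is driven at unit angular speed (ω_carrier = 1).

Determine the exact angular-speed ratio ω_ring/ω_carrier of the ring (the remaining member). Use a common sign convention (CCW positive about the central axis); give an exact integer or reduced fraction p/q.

7/5

N_ring = 24 + 2·18 = 60
24(ω_s−ω_c) = −60(ω_r−ω_c),  ω_s=0, ω_c=1
ω_r = 1 − (24/60)(0−1) = 7/5
ω_r/ω_c = 7/5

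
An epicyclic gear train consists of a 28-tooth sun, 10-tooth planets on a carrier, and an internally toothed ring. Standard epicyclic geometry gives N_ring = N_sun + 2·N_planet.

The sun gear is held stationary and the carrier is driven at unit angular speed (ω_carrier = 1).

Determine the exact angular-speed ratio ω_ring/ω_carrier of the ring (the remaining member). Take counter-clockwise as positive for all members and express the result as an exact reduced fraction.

N_ring = 28 + 2·10 = 48
28(ω_s−ω_c) = −48(ω_r−ω_c),  ω_s=0, ω_c=1
ω_r = 1 − (28/48)(0−1) = 19/12
ω_r/ω_c = 19/12

19/12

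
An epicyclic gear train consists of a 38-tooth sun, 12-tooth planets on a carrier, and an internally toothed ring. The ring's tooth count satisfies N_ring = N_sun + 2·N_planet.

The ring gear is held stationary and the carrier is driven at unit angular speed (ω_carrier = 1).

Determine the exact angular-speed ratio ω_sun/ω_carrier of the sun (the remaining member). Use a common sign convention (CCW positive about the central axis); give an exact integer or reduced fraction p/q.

50/19

N_ring = 38 + 2·12 = 62
38(ω_s−ω_c) = −62(ω_r−ω_c),  ω_r=0, ω_c=1
ω_s = 1 − (62/38)(0−1) = 50/19
ω_s/ω_c = 50/19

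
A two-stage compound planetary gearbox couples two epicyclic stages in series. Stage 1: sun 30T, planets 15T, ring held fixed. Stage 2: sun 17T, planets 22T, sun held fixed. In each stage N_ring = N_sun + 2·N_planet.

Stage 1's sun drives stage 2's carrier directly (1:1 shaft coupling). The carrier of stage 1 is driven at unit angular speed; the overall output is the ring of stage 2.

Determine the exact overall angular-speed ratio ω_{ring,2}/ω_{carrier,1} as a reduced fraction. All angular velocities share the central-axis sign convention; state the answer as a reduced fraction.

234/61

Stage 1: N_ring = 30 + 2·15 = 60
Stage 1: 30(ω_s−ω_c) = −60(ω_r−ω_c),  ω_r=0, ω_c=1
Stage 1: ω_s = 1 − (60/30)(0−1) = 3
  ⇒ ω_s¹/ω_c¹ = 3
Stage 2: N_ring = 17 + 2·22 = 61
Stage 2: 17(ω_s−ω_c) = −61(ω_r−ω_c),  ω_s=0, ω_c=1
Stage 2: ω_r = 1 − (17/61)(0−1) = 78/61
  ⇒ ω_r²/ω_c² = 78/61
Coupling ω_c² = ω_s¹ ⇒ overall = 3 × 78/61 = 234/61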